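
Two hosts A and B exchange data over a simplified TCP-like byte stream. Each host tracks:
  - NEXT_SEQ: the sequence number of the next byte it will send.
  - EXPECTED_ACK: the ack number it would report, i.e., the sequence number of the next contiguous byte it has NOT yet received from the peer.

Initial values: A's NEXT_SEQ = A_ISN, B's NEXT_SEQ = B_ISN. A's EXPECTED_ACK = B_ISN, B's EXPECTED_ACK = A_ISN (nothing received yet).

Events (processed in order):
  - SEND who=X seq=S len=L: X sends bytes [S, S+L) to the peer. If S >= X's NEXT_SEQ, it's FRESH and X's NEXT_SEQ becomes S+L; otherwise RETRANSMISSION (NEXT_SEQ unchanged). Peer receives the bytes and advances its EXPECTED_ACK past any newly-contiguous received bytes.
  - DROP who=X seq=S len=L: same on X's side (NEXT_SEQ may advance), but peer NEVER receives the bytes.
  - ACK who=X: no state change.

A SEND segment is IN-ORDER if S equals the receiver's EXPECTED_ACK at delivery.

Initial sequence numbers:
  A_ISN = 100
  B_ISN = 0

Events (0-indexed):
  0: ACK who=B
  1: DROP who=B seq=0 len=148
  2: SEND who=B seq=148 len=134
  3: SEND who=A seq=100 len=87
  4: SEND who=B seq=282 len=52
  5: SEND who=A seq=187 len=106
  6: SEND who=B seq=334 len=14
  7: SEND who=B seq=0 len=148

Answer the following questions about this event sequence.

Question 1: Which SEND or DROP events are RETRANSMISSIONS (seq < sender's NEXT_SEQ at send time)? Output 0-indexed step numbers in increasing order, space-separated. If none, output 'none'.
Step 1: DROP seq=0 -> fresh
Step 2: SEND seq=148 -> fresh
Step 3: SEND seq=100 -> fresh
Step 4: SEND seq=282 -> fresh
Step 5: SEND seq=187 -> fresh
Step 6: SEND seq=334 -> fresh
Step 7: SEND seq=0 -> retransmit

Answer: 7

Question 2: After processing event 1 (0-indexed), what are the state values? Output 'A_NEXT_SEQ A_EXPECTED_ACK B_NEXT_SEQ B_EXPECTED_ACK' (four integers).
After event 0: A_seq=100 A_ack=0 B_seq=0 B_ack=100
After event 1: A_seq=100 A_ack=0 B_seq=148 B_ack=100

100 0 148 100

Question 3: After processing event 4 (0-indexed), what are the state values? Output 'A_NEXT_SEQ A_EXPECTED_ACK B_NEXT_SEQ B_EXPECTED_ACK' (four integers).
After event 0: A_seq=100 A_ack=0 B_seq=0 B_ack=100
After event 1: A_seq=100 A_ack=0 B_seq=148 B_ack=100
After event 2: A_seq=100 A_ack=0 B_seq=282 B_ack=100
After event 3: A_seq=187 A_ack=0 B_seq=282 B_ack=187
After event 4: A_seq=187 A_ack=0 B_seq=334 B_ack=187

187 0 334 187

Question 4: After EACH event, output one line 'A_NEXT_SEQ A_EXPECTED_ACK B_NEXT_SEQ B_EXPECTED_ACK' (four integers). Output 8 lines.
100 0 0 100
100 0 148 100
100 0 282 100
187 0 282 187
187 0 334 187
293 0 334 293
293 0 348 293
293 348 348 293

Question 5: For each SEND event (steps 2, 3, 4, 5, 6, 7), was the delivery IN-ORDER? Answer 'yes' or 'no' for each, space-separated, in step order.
Answer: no yes no yes no yes

Derivation:
Step 2: SEND seq=148 -> out-of-order
Step 3: SEND seq=100 -> in-order
Step 4: SEND seq=282 -> out-of-order
Step 5: SEND seq=187 -> in-order
Step 6: SEND seq=334 -> out-of-order
Step 7: SEND seq=0 -> in-order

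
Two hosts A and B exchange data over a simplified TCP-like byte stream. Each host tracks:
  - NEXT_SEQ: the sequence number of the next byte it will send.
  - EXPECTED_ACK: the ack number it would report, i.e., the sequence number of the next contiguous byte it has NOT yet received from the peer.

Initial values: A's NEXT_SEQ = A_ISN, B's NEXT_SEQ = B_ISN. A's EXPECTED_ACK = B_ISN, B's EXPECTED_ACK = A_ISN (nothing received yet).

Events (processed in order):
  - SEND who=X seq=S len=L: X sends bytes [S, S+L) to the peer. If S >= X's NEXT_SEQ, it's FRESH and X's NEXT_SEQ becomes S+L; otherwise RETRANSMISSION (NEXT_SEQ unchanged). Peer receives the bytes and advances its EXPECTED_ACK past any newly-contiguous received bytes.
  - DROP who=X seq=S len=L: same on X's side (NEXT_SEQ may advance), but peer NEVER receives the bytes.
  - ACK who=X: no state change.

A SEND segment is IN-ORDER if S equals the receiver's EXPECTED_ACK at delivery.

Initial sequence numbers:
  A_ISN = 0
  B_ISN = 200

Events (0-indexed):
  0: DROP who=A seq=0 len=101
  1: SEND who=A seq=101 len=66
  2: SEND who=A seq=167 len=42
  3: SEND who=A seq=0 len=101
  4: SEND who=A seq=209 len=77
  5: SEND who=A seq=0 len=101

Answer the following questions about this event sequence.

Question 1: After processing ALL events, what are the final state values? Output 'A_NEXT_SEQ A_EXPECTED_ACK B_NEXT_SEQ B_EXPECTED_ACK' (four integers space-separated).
Answer: 286 200 200 286

Derivation:
After event 0: A_seq=101 A_ack=200 B_seq=200 B_ack=0
After event 1: A_seq=167 A_ack=200 B_seq=200 B_ack=0
After event 2: A_seq=209 A_ack=200 B_seq=200 B_ack=0
After event 3: A_seq=209 A_ack=200 B_seq=200 B_ack=209
After event 4: A_seq=286 A_ack=200 B_seq=200 B_ack=286
After event 5: A_seq=286 A_ack=200 B_seq=200 B_ack=286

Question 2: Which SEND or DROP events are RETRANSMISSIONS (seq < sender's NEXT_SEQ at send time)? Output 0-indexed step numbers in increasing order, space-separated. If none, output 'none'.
Answer: 3 5

Derivation:
Step 0: DROP seq=0 -> fresh
Step 1: SEND seq=101 -> fresh
Step 2: SEND seq=167 -> fresh
Step 3: SEND seq=0 -> retransmit
Step 4: SEND seq=209 -> fresh
Step 5: SEND seq=0 -> retransmit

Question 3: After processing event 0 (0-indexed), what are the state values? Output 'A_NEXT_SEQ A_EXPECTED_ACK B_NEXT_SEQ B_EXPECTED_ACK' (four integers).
After event 0: A_seq=101 A_ack=200 B_seq=200 B_ack=0

101 200 200 0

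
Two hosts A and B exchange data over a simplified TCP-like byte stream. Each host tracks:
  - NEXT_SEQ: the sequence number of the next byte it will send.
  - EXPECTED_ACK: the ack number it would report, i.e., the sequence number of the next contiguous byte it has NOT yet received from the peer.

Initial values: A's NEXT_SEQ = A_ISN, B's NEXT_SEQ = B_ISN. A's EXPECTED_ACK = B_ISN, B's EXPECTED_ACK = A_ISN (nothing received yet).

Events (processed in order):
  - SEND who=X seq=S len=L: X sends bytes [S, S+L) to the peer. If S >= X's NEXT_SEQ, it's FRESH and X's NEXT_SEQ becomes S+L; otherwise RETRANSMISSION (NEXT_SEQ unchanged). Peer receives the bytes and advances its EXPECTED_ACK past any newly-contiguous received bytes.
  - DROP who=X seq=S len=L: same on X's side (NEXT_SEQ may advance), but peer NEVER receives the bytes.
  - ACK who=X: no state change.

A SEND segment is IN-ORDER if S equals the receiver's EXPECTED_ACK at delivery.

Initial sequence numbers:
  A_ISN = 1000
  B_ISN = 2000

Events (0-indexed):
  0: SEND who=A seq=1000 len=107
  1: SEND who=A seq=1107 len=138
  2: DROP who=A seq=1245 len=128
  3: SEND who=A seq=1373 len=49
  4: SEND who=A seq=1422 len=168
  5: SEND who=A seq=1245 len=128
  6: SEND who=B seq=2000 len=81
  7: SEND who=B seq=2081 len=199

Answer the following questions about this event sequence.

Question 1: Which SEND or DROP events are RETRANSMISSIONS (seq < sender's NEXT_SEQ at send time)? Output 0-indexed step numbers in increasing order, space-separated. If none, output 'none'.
Step 0: SEND seq=1000 -> fresh
Step 1: SEND seq=1107 -> fresh
Step 2: DROP seq=1245 -> fresh
Step 3: SEND seq=1373 -> fresh
Step 4: SEND seq=1422 -> fresh
Step 5: SEND seq=1245 -> retransmit
Step 6: SEND seq=2000 -> fresh
Step 7: SEND seq=2081 -> fresh

Answer: 5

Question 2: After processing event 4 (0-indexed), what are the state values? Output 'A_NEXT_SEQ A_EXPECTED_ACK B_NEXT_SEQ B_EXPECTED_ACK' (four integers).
After event 0: A_seq=1107 A_ack=2000 B_seq=2000 B_ack=1107
After event 1: A_seq=1245 A_ack=2000 B_seq=2000 B_ack=1245
After event 2: A_seq=1373 A_ack=2000 B_seq=2000 B_ack=1245
After event 3: A_seq=1422 A_ack=2000 B_seq=2000 B_ack=1245
After event 4: A_seq=1590 A_ack=2000 B_seq=2000 B_ack=1245

1590 2000 2000 1245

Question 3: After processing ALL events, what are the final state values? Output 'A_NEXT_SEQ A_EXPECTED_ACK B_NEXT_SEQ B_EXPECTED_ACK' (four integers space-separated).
Answer: 1590 2280 2280 1590

Derivation:
After event 0: A_seq=1107 A_ack=2000 B_seq=2000 B_ack=1107
After event 1: A_seq=1245 A_ack=2000 B_seq=2000 B_ack=1245
After event 2: A_seq=1373 A_ack=2000 B_seq=2000 B_ack=1245
After event 3: A_seq=1422 A_ack=2000 B_seq=2000 B_ack=1245
After event 4: A_seq=1590 A_ack=2000 B_seq=2000 B_ack=1245
After event 5: A_seq=1590 A_ack=2000 B_seq=2000 B_ack=1590
After event 6: A_seq=1590 A_ack=2081 B_seq=2081 B_ack=1590
After event 7: A_seq=1590 A_ack=2280 B_seq=2280 B_ack=1590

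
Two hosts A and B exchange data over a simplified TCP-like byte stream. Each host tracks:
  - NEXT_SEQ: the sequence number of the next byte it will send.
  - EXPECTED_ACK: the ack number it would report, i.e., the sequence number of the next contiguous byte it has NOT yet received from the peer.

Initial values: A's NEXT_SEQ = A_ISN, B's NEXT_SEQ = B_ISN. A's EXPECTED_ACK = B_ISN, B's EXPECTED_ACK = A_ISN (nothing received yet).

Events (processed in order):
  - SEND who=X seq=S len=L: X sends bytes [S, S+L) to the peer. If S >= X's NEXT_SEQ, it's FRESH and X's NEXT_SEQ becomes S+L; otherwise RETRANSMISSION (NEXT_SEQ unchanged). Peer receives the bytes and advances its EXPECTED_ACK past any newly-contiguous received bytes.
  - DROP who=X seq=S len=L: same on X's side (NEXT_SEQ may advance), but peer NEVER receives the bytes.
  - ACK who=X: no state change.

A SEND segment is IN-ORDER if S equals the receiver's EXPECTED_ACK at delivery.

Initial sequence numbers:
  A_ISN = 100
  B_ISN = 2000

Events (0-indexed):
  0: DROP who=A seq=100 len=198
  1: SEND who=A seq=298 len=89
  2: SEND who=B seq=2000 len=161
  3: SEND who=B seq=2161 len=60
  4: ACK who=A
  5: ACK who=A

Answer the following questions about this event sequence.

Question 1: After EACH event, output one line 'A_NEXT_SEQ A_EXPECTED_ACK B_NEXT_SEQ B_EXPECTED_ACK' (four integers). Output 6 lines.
298 2000 2000 100
387 2000 2000 100
387 2161 2161 100
387 2221 2221 100
387 2221 2221 100
387 2221 2221 100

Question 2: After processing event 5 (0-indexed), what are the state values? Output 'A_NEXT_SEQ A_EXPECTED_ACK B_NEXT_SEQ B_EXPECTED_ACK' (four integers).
After event 0: A_seq=298 A_ack=2000 B_seq=2000 B_ack=100
After event 1: A_seq=387 A_ack=2000 B_seq=2000 B_ack=100
After event 2: A_seq=387 A_ack=2161 B_seq=2161 B_ack=100
After event 3: A_seq=387 A_ack=2221 B_seq=2221 B_ack=100
After event 4: A_seq=387 A_ack=2221 B_seq=2221 B_ack=100
After event 5: A_seq=387 A_ack=2221 B_seq=2221 B_ack=100

387 2221 2221 100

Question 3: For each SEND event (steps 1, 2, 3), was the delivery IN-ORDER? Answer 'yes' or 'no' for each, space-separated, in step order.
Step 1: SEND seq=298 -> out-of-order
Step 2: SEND seq=2000 -> in-order
Step 3: SEND seq=2161 -> in-order

Answer: no yes yes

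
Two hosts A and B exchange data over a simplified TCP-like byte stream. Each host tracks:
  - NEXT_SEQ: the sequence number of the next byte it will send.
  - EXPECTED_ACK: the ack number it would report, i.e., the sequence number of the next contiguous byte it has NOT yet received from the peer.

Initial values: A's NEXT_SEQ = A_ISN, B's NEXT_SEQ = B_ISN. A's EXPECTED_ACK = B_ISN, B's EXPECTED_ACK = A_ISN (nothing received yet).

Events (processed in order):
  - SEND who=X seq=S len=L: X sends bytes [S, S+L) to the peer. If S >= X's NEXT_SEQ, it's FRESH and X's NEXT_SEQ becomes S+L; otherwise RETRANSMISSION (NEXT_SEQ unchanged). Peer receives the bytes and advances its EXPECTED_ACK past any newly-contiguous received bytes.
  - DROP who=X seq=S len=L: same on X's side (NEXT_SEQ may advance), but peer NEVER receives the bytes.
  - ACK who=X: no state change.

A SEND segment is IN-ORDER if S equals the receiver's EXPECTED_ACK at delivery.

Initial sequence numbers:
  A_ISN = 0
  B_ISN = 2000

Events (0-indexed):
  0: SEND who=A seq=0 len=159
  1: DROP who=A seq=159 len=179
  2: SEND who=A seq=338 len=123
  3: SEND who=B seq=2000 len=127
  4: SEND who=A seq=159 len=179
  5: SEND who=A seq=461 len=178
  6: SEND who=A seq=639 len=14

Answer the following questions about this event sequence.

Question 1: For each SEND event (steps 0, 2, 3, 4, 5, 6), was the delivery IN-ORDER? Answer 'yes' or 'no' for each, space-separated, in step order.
Step 0: SEND seq=0 -> in-order
Step 2: SEND seq=338 -> out-of-order
Step 3: SEND seq=2000 -> in-order
Step 4: SEND seq=159 -> in-order
Step 5: SEND seq=461 -> in-order
Step 6: SEND seq=639 -> in-order

Answer: yes no yes yes yes yes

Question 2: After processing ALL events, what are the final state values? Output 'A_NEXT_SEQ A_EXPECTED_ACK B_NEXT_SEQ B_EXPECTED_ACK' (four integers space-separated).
After event 0: A_seq=159 A_ack=2000 B_seq=2000 B_ack=159
After event 1: A_seq=338 A_ack=2000 B_seq=2000 B_ack=159
After event 2: A_seq=461 A_ack=2000 B_seq=2000 B_ack=159
After event 3: A_seq=461 A_ack=2127 B_seq=2127 B_ack=159
After event 4: A_seq=461 A_ack=2127 B_seq=2127 B_ack=461
After event 5: A_seq=639 A_ack=2127 B_seq=2127 B_ack=639
After event 6: A_seq=653 A_ack=2127 B_seq=2127 B_ack=653

Answer: 653 2127 2127 653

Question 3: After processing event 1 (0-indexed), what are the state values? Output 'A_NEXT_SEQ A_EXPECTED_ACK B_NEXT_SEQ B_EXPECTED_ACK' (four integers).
After event 0: A_seq=159 A_ack=2000 B_seq=2000 B_ack=159
After event 1: A_seq=338 A_ack=2000 B_seq=2000 B_ack=159

338 2000 2000 159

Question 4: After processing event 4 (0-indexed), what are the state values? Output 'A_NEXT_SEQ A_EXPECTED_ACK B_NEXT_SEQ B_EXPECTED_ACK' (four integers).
After event 0: A_seq=159 A_ack=2000 B_seq=2000 B_ack=159
After event 1: A_seq=338 A_ack=2000 B_seq=2000 B_ack=159
After event 2: A_seq=461 A_ack=2000 B_seq=2000 B_ack=159
After event 3: A_seq=461 A_ack=2127 B_seq=2127 B_ack=159
After event 4: A_seq=461 A_ack=2127 B_seq=2127 B_ack=461

461 2127 2127 461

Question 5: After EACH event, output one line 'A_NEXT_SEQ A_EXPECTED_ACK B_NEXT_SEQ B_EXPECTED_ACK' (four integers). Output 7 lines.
159 2000 2000 159
338 2000 2000 159
461 2000 2000 159
461 2127 2127 159
461 2127 2127 461
639 2127 2127 639
653 2127 2127 653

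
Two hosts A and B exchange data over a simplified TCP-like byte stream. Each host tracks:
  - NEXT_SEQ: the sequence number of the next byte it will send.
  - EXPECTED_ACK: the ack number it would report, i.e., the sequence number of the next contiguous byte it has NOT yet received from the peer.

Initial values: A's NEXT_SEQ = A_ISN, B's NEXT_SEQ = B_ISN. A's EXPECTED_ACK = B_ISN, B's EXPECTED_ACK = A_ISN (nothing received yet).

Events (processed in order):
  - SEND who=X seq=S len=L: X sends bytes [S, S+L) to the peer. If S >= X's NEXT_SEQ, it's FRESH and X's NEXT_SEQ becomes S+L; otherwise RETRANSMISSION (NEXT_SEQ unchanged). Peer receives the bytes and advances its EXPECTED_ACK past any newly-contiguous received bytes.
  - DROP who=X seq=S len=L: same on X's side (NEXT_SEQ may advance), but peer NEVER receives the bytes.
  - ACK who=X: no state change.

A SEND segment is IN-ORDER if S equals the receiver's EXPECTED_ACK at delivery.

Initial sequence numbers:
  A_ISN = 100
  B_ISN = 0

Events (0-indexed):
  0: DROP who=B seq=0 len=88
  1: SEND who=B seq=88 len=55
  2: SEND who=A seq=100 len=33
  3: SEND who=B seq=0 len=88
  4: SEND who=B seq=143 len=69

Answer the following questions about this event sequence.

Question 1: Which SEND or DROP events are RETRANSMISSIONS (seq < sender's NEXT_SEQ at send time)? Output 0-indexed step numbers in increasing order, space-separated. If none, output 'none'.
Step 0: DROP seq=0 -> fresh
Step 1: SEND seq=88 -> fresh
Step 2: SEND seq=100 -> fresh
Step 3: SEND seq=0 -> retransmit
Step 4: SEND seq=143 -> fresh

Answer: 3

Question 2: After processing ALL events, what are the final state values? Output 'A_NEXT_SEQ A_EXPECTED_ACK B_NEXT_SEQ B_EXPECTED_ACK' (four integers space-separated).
Answer: 133 212 212 133

Derivation:
After event 0: A_seq=100 A_ack=0 B_seq=88 B_ack=100
After event 1: A_seq=100 A_ack=0 B_seq=143 B_ack=100
After event 2: A_seq=133 A_ack=0 B_seq=143 B_ack=133
After event 3: A_seq=133 A_ack=143 B_seq=143 B_ack=133
After event 4: A_seq=133 A_ack=212 B_seq=212 B_ack=133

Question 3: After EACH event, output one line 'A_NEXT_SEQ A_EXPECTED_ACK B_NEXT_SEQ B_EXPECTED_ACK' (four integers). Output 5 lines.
100 0 88 100
100 0 143 100
133 0 143 133
133 143 143 133
133 212 212 133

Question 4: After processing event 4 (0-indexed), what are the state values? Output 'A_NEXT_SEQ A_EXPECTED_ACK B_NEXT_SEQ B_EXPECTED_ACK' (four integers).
After event 0: A_seq=100 A_ack=0 B_seq=88 B_ack=100
After event 1: A_seq=100 A_ack=0 B_seq=143 B_ack=100
After event 2: A_seq=133 A_ack=0 B_seq=143 B_ack=133
After event 3: A_seq=133 A_ack=143 B_seq=143 B_ack=133
After event 4: A_seq=133 A_ack=212 B_seq=212 B_ack=133

133 212 212 133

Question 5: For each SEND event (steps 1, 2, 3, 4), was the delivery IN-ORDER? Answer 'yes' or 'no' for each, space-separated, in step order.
Step 1: SEND seq=88 -> out-of-order
Step 2: SEND seq=100 -> in-order
Step 3: SEND seq=0 -> in-order
Step 4: SEND seq=143 -> in-order

Answer: no yes yes yes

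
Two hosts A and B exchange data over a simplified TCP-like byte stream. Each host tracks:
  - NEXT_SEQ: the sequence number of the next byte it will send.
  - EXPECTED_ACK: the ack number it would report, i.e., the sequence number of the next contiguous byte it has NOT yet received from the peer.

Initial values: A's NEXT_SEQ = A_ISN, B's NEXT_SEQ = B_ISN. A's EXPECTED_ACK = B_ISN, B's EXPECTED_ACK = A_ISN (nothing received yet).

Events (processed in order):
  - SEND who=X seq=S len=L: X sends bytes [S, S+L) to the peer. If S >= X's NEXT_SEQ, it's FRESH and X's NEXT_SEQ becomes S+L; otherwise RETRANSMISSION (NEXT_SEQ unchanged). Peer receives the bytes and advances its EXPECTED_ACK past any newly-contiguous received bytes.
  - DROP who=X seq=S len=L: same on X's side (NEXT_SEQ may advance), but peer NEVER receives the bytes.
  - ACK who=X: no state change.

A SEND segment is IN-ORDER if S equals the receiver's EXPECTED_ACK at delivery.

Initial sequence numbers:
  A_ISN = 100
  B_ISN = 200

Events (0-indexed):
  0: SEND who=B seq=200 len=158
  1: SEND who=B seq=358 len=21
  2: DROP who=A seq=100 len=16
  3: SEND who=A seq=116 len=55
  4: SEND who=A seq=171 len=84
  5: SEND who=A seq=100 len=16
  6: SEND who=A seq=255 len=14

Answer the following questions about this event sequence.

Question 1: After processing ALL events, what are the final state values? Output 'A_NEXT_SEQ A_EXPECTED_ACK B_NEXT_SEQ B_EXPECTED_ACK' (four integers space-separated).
Answer: 269 379 379 269

Derivation:
After event 0: A_seq=100 A_ack=358 B_seq=358 B_ack=100
After event 1: A_seq=100 A_ack=379 B_seq=379 B_ack=100
After event 2: A_seq=116 A_ack=379 B_seq=379 B_ack=100
After event 3: A_seq=171 A_ack=379 B_seq=379 B_ack=100
After event 4: A_seq=255 A_ack=379 B_seq=379 B_ack=100
After event 5: A_seq=255 A_ack=379 B_seq=379 B_ack=255
After event 6: A_seq=269 A_ack=379 B_seq=379 B_ack=269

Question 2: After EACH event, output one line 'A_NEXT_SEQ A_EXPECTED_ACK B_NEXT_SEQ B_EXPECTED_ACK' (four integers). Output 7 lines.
100 358 358 100
100 379 379 100
116 379 379 100
171 379 379 100
255 379 379 100
255 379 379 255
269 379 379 269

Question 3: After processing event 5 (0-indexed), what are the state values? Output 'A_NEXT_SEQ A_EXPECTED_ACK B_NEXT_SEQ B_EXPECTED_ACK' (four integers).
After event 0: A_seq=100 A_ack=358 B_seq=358 B_ack=100
After event 1: A_seq=100 A_ack=379 B_seq=379 B_ack=100
After event 2: A_seq=116 A_ack=379 B_seq=379 B_ack=100
After event 3: A_seq=171 A_ack=379 B_seq=379 B_ack=100
After event 4: A_seq=255 A_ack=379 B_seq=379 B_ack=100
After event 5: A_seq=255 A_ack=379 B_seq=379 B_ack=255

255 379 379 255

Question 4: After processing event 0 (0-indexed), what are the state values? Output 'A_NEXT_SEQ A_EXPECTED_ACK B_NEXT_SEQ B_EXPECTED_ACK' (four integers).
After event 0: A_seq=100 A_ack=358 B_seq=358 B_ack=100

100 358 358 100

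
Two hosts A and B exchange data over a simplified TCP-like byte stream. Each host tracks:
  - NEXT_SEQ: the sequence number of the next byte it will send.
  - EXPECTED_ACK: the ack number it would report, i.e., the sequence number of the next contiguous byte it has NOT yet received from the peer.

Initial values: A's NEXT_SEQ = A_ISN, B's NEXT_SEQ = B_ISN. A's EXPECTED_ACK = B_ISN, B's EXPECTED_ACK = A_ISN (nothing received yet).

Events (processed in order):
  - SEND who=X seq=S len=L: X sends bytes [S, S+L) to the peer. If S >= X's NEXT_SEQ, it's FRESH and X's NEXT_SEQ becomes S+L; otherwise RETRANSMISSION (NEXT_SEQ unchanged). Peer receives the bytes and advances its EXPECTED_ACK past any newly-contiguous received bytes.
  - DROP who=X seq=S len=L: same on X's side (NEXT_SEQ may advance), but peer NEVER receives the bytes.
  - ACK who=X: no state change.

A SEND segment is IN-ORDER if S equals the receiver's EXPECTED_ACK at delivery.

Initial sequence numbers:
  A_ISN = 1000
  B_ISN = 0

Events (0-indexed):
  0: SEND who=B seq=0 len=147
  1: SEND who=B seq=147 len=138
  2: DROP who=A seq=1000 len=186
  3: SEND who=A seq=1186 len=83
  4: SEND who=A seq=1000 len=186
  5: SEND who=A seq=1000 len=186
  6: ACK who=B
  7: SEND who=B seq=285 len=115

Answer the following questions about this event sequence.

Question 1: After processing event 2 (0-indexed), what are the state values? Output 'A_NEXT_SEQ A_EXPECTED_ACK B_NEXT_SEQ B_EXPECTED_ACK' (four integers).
After event 0: A_seq=1000 A_ack=147 B_seq=147 B_ack=1000
After event 1: A_seq=1000 A_ack=285 B_seq=285 B_ack=1000
After event 2: A_seq=1186 A_ack=285 B_seq=285 B_ack=1000

1186 285 285 1000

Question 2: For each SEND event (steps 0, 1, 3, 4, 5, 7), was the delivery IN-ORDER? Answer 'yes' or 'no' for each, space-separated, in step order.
Answer: yes yes no yes no yes

Derivation:
Step 0: SEND seq=0 -> in-order
Step 1: SEND seq=147 -> in-order
Step 3: SEND seq=1186 -> out-of-order
Step 4: SEND seq=1000 -> in-order
Step 5: SEND seq=1000 -> out-of-order
Step 7: SEND seq=285 -> in-order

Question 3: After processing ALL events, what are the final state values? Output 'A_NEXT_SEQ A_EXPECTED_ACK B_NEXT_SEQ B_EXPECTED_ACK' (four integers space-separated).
After event 0: A_seq=1000 A_ack=147 B_seq=147 B_ack=1000
After event 1: A_seq=1000 A_ack=285 B_seq=285 B_ack=1000
After event 2: A_seq=1186 A_ack=285 B_seq=285 B_ack=1000
After event 3: A_seq=1269 A_ack=285 B_seq=285 B_ack=1000
After event 4: A_seq=1269 A_ack=285 B_seq=285 B_ack=1269
After event 5: A_seq=1269 A_ack=285 B_seq=285 B_ack=1269
After event 6: A_seq=1269 A_ack=285 B_seq=285 B_ack=1269
After event 7: A_seq=1269 A_ack=400 B_seq=400 B_ack=1269

Answer: 1269 400 400 1269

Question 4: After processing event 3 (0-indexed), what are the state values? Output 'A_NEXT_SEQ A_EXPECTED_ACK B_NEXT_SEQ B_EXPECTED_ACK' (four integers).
After event 0: A_seq=1000 A_ack=147 B_seq=147 B_ack=1000
After event 1: A_seq=1000 A_ack=285 B_seq=285 B_ack=1000
After event 2: A_seq=1186 A_ack=285 B_seq=285 B_ack=1000
After event 3: A_seq=1269 A_ack=285 B_seq=285 B_ack=1000

1269 285 285 1000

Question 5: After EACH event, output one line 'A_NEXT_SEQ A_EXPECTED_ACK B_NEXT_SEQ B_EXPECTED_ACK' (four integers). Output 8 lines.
1000 147 147 1000
1000 285 285 1000
1186 285 285 1000
1269 285 285 1000
1269 285 285 1269
1269 285 285 1269
1269 285 285 1269
1269 400 400 1269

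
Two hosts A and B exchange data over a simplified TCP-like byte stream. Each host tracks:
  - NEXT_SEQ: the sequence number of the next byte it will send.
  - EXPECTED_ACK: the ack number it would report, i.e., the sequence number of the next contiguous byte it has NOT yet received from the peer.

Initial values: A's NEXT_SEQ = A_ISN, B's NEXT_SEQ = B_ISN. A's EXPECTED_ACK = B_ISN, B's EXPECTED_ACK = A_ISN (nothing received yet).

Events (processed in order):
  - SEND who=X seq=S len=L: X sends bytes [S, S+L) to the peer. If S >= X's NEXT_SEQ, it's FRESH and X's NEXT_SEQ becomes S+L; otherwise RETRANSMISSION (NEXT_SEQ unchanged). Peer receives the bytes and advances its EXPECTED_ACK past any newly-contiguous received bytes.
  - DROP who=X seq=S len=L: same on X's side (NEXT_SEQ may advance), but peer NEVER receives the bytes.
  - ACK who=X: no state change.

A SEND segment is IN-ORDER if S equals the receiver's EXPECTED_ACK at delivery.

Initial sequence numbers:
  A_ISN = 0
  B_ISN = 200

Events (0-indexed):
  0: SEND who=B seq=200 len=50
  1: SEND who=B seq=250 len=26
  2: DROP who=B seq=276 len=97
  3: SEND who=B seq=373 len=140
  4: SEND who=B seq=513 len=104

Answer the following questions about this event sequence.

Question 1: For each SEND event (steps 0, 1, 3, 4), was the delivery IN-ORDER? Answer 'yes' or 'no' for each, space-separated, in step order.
Answer: yes yes no no

Derivation:
Step 0: SEND seq=200 -> in-order
Step 1: SEND seq=250 -> in-order
Step 3: SEND seq=373 -> out-of-order
Step 4: SEND seq=513 -> out-of-order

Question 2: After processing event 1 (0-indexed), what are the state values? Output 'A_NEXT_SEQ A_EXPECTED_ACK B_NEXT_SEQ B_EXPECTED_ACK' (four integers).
After event 0: A_seq=0 A_ack=250 B_seq=250 B_ack=0
After event 1: A_seq=0 A_ack=276 B_seq=276 B_ack=0

0 276 276 0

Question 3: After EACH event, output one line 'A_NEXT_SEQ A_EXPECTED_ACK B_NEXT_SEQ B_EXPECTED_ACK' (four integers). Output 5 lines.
0 250 250 0
0 276 276 0
0 276 373 0
0 276 513 0
0 276 617 0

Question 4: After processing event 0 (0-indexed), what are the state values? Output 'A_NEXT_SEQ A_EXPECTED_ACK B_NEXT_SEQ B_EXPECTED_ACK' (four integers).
After event 0: A_seq=0 A_ack=250 B_seq=250 B_ack=0

0 250 250 0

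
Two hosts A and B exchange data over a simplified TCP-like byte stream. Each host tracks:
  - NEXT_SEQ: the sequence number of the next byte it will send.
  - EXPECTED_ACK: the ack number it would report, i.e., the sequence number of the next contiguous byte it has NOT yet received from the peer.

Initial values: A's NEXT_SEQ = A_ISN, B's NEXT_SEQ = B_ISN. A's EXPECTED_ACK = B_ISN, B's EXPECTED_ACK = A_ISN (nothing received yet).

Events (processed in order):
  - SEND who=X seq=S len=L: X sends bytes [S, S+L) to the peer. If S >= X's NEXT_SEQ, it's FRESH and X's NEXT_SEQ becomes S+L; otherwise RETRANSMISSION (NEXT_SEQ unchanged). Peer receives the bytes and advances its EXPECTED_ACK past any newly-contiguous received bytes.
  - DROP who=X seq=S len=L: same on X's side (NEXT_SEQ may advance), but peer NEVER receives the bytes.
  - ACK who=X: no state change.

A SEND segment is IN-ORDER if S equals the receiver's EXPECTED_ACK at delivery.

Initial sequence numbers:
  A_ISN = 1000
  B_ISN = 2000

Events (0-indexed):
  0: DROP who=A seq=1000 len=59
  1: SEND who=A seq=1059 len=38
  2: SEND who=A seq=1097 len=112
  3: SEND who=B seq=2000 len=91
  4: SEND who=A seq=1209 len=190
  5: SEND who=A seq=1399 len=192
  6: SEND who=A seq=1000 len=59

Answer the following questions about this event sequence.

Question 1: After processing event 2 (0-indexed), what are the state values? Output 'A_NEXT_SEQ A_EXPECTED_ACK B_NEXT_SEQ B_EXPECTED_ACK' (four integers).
After event 0: A_seq=1059 A_ack=2000 B_seq=2000 B_ack=1000
After event 1: A_seq=1097 A_ack=2000 B_seq=2000 B_ack=1000
After event 2: A_seq=1209 A_ack=2000 B_seq=2000 B_ack=1000

1209 2000 2000 1000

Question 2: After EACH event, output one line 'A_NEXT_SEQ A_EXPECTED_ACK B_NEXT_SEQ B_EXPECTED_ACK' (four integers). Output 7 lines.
1059 2000 2000 1000
1097 2000 2000 1000
1209 2000 2000 1000
1209 2091 2091 1000
1399 2091 2091 1000
1591 2091 2091 1000
1591 2091 2091 1591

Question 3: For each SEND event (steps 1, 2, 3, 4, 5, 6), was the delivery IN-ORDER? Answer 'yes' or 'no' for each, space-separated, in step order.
Answer: no no yes no no yes

Derivation:
Step 1: SEND seq=1059 -> out-of-order
Step 2: SEND seq=1097 -> out-of-order
Step 3: SEND seq=2000 -> in-order
Step 4: SEND seq=1209 -> out-of-order
Step 5: SEND seq=1399 -> out-of-order
Step 6: SEND seq=1000 -> in-order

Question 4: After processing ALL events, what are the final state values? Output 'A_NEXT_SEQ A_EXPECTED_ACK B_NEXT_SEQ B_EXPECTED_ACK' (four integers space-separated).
Answer: 1591 2091 2091 1591

Derivation:
After event 0: A_seq=1059 A_ack=2000 B_seq=2000 B_ack=1000
After event 1: A_seq=1097 A_ack=2000 B_seq=2000 B_ack=1000
After event 2: A_seq=1209 A_ack=2000 B_seq=2000 B_ack=1000
After event 3: A_seq=1209 A_ack=2091 B_seq=2091 B_ack=1000
After event 4: A_seq=1399 A_ack=2091 B_seq=2091 B_ack=1000
After event 5: A_seq=1591 A_ack=2091 B_seq=2091 B_ack=1000
After event 6: A_seq=1591 A_ack=2091 B_seq=2091 B_ack=1591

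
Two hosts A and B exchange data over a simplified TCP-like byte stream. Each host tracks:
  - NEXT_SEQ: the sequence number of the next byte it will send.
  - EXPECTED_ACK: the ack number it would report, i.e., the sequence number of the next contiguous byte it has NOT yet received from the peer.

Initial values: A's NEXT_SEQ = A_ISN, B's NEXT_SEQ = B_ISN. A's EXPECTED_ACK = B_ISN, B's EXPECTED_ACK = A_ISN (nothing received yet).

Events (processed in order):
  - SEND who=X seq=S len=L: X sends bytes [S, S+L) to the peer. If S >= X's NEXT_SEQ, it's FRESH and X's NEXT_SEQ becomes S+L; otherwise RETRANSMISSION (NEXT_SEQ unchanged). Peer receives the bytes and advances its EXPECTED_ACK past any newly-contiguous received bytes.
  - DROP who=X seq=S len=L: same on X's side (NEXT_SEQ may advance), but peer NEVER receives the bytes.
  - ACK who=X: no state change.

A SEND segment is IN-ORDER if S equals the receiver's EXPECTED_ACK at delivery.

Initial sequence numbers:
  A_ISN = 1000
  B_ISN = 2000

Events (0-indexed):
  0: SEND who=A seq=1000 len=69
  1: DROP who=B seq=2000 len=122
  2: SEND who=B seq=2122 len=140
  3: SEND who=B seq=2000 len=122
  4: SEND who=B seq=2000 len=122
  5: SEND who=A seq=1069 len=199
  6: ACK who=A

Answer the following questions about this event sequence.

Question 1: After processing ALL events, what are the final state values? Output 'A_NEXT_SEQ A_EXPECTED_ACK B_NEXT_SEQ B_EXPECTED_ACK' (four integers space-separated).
After event 0: A_seq=1069 A_ack=2000 B_seq=2000 B_ack=1069
After event 1: A_seq=1069 A_ack=2000 B_seq=2122 B_ack=1069
After event 2: A_seq=1069 A_ack=2000 B_seq=2262 B_ack=1069
After event 3: A_seq=1069 A_ack=2262 B_seq=2262 B_ack=1069
After event 4: A_seq=1069 A_ack=2262 B_seq=2262 B_ack=1069
After event 5: A_seq=1268 A_ack=2262 B_seq=2262 B_ack=1268
After event 6: A_seq=1268 A_ack=2262 B_seq=2262 B_ack=1268

Answer: 1268 2262 2262 1268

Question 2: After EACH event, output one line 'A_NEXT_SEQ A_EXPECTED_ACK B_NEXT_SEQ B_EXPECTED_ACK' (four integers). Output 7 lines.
1069 2000 2000 1069
1069 2000 2122 1069
1069 2000 2262 1069
1069 2262 2262 1069
1069 2262 2262 1069
1268 2262 2262 1268
1268 2262 2262 1268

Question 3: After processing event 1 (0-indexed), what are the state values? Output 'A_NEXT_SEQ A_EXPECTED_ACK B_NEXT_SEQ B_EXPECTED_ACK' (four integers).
After event 0: A_seq=1069 A_ack=2000 B_seq=2000 B_ack=1069
After event 1: A_seq=1069 A_ack=2000 B_seq=2122 B_ack=1069

1069 2000 2122 1069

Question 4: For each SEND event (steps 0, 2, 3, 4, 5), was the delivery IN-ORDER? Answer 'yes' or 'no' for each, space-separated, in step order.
Step 0: SEND seq=1000 -> in-order
Step 2: SEND seq=2122 -> out-of-order
Step 3: SEND seq=2000 -> in-order
Step 4: SEND seq=2000 -> out-of-order
Step 5: SEND seq=1069 -> in-order

Answer: yes no yes no yes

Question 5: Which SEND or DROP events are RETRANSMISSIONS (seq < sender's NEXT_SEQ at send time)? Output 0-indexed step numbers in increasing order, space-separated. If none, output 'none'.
Answer: 3 4

Derivation:
Step 0: SEND seq=1000 -> fresh
Step 1: DROP seq=2000 -> fresh
Step 2: SEND seq=2122 -> fresh
Step 3: SEND seq=2000 -> retransmit
Step 4: SEND seq=2000 -> retransmit
Step 5: SEND seq=1069 -> fresh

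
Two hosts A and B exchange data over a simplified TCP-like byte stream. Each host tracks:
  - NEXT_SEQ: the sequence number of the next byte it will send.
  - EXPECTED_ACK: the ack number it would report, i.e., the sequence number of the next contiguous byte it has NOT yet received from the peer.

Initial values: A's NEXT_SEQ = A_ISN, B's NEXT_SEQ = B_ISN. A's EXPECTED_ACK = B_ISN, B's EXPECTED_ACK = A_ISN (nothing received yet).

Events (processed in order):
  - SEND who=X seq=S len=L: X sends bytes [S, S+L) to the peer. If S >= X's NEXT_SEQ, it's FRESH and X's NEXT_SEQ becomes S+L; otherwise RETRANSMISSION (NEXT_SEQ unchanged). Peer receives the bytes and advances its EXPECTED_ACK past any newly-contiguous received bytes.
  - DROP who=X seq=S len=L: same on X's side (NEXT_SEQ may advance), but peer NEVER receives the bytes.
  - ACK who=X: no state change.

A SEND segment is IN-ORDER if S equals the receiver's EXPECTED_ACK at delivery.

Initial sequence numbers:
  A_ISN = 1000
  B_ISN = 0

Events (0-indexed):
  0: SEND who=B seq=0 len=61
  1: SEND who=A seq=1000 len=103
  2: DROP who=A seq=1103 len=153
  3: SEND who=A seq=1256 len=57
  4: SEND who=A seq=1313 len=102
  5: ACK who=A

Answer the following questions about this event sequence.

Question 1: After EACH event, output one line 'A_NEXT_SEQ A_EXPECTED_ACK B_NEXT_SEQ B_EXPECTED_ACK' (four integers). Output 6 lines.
1000 61 61 1000
1103 61 61 1103
1256 61 61 1103
1313 61 61 1103
1415 61 61 1103
1415 61 61 1103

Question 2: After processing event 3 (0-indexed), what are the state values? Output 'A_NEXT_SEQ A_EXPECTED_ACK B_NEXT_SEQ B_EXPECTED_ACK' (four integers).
After event 0: A_seq=1000 A_ack=61 B_seq=61 B_ack=1000
After event 1: A_seq=1103 A_ack=61 B_seq=61 B_ack=1103
After event 2: A_seq=1256 A_ack=61 B_seq=61 B_ack=1103
After event 3: A_seq=1313 A_ack=61 B_seq=61 B_ack=1103

1313 61 61 1103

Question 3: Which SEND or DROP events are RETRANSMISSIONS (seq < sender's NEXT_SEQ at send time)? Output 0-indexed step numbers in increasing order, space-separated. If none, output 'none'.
Step 0: SEND seq=0 -> fresh
Step 1: SEND seq=1000 -> fresh
Step 2: DROP seq=1103 -> fresh
Step 3: SEND seq=1256 -> fresh
Step 4: SEND seq=1313 -> fresh

Answer: none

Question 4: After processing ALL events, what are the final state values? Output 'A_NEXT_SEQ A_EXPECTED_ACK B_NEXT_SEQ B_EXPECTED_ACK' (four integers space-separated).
Answer: 1415 61 61 1103

Derivation:
After event 0: A_seq=1000 A_ack=61 B_seq=61 B_ack=1000
After event 1: A_seq=1103 A_ack=61 B_seq=61 B_ack=1103
After event 2: A_seq=1256 A_ack=61 B_seq=61 B_ack=1103
After event 3: A_seq=1313 A_ack=61 B_seq=61 B_ack=1103
After event 4: A_seq=1415 A_ack=61 B_seq=61 B_ack=1103
After event 5: A_seq=1415 A_ack=61 B_seq=61 B_ack=1103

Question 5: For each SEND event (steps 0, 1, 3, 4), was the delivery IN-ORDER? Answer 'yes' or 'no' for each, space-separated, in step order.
Step 0: SEND seq=0 -> in-order
Step 1: SEND seq=1000 -> in-order
Step 3: SEND seq=1256 -> out-of-order
Step 4: SEND seq=1313 -> out-of-order

Answer: yes yes no no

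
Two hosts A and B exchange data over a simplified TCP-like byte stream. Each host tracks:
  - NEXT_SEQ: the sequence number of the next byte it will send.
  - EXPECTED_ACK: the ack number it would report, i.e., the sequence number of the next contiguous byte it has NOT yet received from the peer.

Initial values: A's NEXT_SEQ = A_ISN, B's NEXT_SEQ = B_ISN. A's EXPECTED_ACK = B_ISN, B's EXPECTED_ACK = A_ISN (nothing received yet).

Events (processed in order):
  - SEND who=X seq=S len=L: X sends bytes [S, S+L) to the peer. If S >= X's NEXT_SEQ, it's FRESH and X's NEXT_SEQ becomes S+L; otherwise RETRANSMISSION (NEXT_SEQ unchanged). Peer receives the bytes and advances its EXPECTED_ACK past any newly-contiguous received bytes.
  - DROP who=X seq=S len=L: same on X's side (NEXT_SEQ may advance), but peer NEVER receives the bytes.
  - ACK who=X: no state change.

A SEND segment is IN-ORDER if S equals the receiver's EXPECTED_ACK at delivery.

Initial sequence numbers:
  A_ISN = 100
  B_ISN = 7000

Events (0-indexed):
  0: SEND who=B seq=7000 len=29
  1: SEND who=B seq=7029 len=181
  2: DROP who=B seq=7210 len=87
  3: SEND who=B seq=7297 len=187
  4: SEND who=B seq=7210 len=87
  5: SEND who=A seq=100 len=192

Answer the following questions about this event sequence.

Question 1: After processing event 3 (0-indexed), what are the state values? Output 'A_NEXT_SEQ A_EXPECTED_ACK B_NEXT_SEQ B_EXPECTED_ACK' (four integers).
After event 0: A_seq=100 A_ack=7029 B_seq=7029 B_ack=100
After event 1: A_seq=100 A_ack=7210 B_seq=7210 B_ack=100
After event 2: A_seq=100 A_ack=7210 B_seq=7297 B_ack=100
After event 3: A_seq=100 A_ack=7210 B_seq=7484 B_ack=100

100 7210 7484 100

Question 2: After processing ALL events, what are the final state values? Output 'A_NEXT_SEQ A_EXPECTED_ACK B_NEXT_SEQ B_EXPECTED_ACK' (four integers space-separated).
Answer: 292 7484 7484 292

Derivation:
After event 0: A_seq=100 A_ack=7029 B_seq=7029 B_ack=100
After event 1: A_seq=100 A_ack=7210 B_seq=7210 B_ack=100
After event 2: A_seq=100 A_ack=7210 B_seq=7297 B_ack=100
After event 3: A_seq=100 A_ack=7210 B_seq=7484 B_ack=100
After event 4: A_seq=100 A_ack=7484 B_seq=7484 B_ack=100
After event 5: A_seq=292 A_ack=7484 B_seq=7484 B_ack=292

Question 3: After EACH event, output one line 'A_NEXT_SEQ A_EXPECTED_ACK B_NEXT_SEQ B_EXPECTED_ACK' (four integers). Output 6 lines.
100 7029 7029 100
100 7210 7210 100
100 7210 7297 100
100 7210 7484 100
100 7484 7484 100
292 7484 7484 292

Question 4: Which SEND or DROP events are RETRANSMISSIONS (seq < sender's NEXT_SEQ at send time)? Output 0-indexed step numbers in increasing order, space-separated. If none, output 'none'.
Step 0: SEND seq=7000 -> fresh
Step 1: SEND seq=7029 -> fresh
Step 2: DROP seq=7210 -> fresh
Step 3: SEND seq=7297 -> fresh
Step 4: SEND seq=7210 -> retransmit
Step 5: SEND seq=100 -> fresh

Answer: 4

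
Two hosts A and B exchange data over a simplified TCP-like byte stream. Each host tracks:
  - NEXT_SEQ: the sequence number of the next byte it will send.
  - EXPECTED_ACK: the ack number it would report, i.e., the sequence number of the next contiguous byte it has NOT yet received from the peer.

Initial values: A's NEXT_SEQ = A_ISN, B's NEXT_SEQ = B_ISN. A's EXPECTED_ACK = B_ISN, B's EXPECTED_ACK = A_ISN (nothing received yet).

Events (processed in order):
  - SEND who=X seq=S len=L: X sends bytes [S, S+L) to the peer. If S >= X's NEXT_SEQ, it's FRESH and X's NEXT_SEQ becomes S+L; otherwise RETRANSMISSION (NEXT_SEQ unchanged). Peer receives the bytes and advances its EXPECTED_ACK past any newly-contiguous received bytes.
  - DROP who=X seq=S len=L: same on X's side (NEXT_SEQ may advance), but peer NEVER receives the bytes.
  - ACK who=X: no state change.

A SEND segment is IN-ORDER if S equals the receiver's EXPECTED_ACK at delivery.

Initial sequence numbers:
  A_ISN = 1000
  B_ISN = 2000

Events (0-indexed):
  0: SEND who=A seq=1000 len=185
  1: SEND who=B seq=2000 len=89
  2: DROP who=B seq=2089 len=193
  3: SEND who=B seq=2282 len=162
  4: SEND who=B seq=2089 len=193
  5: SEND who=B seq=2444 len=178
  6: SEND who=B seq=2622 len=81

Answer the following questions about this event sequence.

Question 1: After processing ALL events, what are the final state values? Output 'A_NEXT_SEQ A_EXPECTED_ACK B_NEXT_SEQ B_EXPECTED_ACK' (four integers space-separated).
Answer: 1185 2703 2703 1185

Derivation:
After event 0: A_seq=1185 A_ack=2000 B_seq=2000 B_ack=1185
After event 1: A_seq=1185 A_ack=2089 B_seq=2089 B_ack=1185
After event 2: A_seq=1185 A_ack=2089 B_seq=2282 B_ack=1185
After event 3: A_seq=1185 A_ack=2089 B_seq=2444 B_ack=1185
After event 4: A_seq=1185 A_ack=2444 B_seq=2444 B_ack=1185
After event 5: A_seq=1185 A_ack=2622 B_seq=2622 B_ack=1185
After event 6: A_seq=1185 A_ack=2703 B_seq=2703 B_ack=1185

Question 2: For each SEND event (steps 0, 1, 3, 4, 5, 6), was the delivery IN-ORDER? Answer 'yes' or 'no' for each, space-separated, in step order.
Answer: yes yes no yes yes yes

Derivation:
Step 0: SEND seq=1000 -> in-order
Step 1: SEND seq=2000 -> in-order
Step 3: SEND seq=2282 -> out-of-order
Step 4: SEND seq=2089 -> in-order
Step 5: SEND seq=2444 -> in-order
Step 6: SEND seq=2622 -> in-order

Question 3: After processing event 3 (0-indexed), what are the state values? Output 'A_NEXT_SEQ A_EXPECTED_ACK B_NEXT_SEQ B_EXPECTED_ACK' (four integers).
After event 0: A_seq=1185 A_ack=2000 B_seq=2000 B_ack=1185
After event 1: A_seq=1185 A_ack=2089 B_seq=2089 B_ack=1185
After event 2: A_seq=1185 A_ack=2089 B_seq=2282 B_ack=1185
After event 3: A_seq=1185 A_ack=2089 B_seq=2444 B_ack=1185

1185 2089 2444 1185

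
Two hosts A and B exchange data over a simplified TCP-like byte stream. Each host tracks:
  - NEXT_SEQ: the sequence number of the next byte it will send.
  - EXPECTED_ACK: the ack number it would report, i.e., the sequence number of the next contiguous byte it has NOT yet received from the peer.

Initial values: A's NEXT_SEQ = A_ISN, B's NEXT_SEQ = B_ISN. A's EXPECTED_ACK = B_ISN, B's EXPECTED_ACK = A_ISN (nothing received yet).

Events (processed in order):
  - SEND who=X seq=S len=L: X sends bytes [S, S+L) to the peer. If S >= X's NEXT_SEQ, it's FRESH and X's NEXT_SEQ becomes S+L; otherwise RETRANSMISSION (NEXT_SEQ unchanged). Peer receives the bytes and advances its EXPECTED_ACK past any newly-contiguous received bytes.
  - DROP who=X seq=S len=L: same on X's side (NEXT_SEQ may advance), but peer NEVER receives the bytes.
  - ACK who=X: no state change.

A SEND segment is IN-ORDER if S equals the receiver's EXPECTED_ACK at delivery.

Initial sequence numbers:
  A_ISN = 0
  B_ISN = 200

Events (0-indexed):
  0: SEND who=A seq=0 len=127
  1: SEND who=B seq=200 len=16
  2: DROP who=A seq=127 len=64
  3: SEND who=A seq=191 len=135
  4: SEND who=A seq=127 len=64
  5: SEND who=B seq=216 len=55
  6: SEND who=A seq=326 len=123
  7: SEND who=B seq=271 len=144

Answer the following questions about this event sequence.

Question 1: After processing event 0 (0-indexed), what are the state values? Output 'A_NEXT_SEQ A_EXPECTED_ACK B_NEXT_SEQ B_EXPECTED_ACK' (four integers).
After event 0: A_seq=127 A_ack=200 B_seq=200 B_ack=127

127 200 200 127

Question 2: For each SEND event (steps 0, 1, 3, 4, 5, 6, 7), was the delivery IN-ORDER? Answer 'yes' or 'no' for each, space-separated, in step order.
Answer: yes yes no yes yes yes yes

Derivation:
Step 0: SEND seq=0 -> in-order
Step 1: SEND seq=200 -> in-order
Step 3: SEND seq=191 -> out-of-order
Step 4: SEND seq=127 -> in-order
Step 5: SEND seq=216 -> in-order
Step 6: SEND seq=326 -> in-order
Step 7: SEND seq=271 -> in-order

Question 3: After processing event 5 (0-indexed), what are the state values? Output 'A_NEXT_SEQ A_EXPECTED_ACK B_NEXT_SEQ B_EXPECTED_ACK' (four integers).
After event 0: A_seq=127 A_ack=200 B_seq=200 B_ack=127
After event 1: A_seq=127 A_ack=216 B_seq=216 B_ack=127
After event 2: A_seq=191 A_ack=216 B_seq=216 B_ack=127
After event 3: A_seq=326 A_ack=216 B_seq=216 B_ack=127
After event 4: A_seq=326 A_ack=216 B_seq=216 B_ack=326
After event 5: A_seq=326 A_ack=271 B_seq=271 B_ack=326

326 271 271 326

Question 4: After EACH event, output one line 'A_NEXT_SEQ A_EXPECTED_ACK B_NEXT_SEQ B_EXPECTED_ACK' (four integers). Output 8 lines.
127 200 200 127
127 216 216 127
191 216 216 127
326 216 216 127
326 216 216 326
326 271 271 326
449 271 271 449
449 415 415 449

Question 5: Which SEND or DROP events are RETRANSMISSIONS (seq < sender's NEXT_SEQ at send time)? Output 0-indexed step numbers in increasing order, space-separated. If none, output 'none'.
Step 0: SEND seq=0 -> fresh
Step 1: SEND seq=200 -> fresh
Step 2: DROP seq=127 -> fresh
Step 3: SEND seq=191 -> fresh
Step 4: SEND seq=127 -> retransmit
Step 5: SEND seq=216 -> fresh
Step 6: SEND seq=326 -> fresh
Step 7: SEND seq=271 -> fresh

Answer: 4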